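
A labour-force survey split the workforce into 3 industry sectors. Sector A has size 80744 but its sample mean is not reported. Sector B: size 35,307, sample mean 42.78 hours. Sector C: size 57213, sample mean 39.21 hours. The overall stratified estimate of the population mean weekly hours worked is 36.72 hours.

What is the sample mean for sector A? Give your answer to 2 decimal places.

N = 80744 + 35307 + 57213 = 173264.
Overall total = μ·N = 36.72·173264 = 6362254.08.
Subtract the known strata: 35307·42.78 + 57213·39.21 = 3753755.19.
Remaining total for sector A: 6362254.08 − 3753755.19 = 2608498.89.
Divide by its size: 2608498.89 / 80744 = 32.3058... → 32.31.

32.31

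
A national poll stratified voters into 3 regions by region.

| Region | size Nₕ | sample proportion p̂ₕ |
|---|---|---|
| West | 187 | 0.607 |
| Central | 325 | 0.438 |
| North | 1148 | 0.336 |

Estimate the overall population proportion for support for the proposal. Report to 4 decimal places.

0.3865

N = 187 + 325 + 1148 = 1660.
Overall proportion = Σ (Nₕ/N)·p̂ₕ.
Σ Nₕp̂ₕ = 113.509 + 142.35 + 385.728 = 641.587.
641.587 / 1660 = 0.386498... → 0.3865.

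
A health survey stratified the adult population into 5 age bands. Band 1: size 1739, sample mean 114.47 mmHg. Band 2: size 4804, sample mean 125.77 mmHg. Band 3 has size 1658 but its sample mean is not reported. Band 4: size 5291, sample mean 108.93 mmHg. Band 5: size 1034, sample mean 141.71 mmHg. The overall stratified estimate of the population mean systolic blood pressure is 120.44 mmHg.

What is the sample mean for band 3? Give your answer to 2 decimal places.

N = 1739 + 4804 + 1658 + 5291 + 1034 = 14526.
Overall total = μ·N = 120.44·14526 = 1749511.44.
Subtract the known strata: 1739·114.47 + 4804·125.77 + 5291·108.93 + 1034·141.71 = 1526139.18.
Remaining total for band 3: 1749511.44 − 1526139.18 = 223372.26.
Divide by its size: 223372.26 / 1658 = 134.7239... → 134.72.

134.72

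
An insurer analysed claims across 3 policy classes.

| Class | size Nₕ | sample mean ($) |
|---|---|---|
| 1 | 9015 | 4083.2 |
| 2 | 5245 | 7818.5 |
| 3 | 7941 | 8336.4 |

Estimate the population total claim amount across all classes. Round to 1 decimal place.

1: 9015·4083.2 = 36810048
2: 5245·7818.5 = 41008032.5
3: 7941·8336.4 = 66199352.4
τ̂ = Σ Nₕx̄ₕ = 144017432.9.

144017432.9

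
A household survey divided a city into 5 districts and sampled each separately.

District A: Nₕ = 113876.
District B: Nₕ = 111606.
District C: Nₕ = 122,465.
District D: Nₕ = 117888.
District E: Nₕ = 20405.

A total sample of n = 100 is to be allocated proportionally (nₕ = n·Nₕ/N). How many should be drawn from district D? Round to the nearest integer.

24

Share of district D = 117888/486240 = 0.24245.
Allocate 100 × 0.24245 = 24.245... → 24.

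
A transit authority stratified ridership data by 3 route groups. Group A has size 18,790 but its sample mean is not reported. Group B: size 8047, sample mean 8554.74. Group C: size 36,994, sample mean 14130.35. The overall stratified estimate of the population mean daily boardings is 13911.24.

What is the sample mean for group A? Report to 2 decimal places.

15773.83

Σ Nₕx̄ₕ = N·μ, so 18790·x̄_A = 63831·13911.24 − (8047·8554.74 + 36994·14130.35).
= 887968360.44 − 591578160.68 = 296390199.76.
x̄_A = 296390199.76 / 18790 = 15773.8265... → 15773.83.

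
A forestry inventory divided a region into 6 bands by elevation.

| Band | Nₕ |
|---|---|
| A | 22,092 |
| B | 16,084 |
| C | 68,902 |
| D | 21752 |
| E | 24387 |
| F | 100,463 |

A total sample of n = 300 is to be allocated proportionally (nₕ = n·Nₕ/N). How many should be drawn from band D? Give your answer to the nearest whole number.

26

N = 22092 + 16084 + 68902 + 21752 + 24387 + 100463 = 253680.
n_D = 300·21752/253680 = 25.724... → 26.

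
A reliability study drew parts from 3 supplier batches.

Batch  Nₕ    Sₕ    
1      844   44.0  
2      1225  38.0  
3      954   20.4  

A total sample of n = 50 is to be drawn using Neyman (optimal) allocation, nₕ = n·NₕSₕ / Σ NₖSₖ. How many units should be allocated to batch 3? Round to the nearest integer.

9

1: NₕSₕ = 844·44.0 = 37136
2: NₕSₕ = 1225·38.0 = 46550
3: NₕSₕ = 954·20.4 = 19461.6
Σ NₕSₕ = 103147.6.
n_3 = 50·19461.6/103147.6 = 9.434... → 9.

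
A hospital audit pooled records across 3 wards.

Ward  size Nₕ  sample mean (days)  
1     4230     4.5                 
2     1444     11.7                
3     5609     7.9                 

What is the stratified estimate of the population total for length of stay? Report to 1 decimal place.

80240.9

Population total = Σ Nₕ·x̄ₕ (each stratum's size times its mean).
4230·4.5 + 1444·11.7 + 5609·7.9 = 19035 + 16894.8 + 44311.1 = 80240.9.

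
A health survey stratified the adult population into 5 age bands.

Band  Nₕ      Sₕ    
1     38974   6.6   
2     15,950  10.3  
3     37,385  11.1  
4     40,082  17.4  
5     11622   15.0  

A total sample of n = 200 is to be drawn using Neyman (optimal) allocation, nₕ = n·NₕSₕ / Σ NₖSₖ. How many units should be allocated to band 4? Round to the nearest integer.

1: NₕSₕ = 38974·6.6 = 257228.4
2: NₕSₕ = 15950·10.3 = 164285
3: NₕSₕ = 37385·11.1 = 414973.5
4: NₕSₕ = 40082·17.4 = 697426.8
5: NₕSₕ = 11622·15.0 = 174330
Σ NₕSₕ = 1708243.7.
n_4 = 200·697426.8/1708243.7 = 81.654... → 82.

82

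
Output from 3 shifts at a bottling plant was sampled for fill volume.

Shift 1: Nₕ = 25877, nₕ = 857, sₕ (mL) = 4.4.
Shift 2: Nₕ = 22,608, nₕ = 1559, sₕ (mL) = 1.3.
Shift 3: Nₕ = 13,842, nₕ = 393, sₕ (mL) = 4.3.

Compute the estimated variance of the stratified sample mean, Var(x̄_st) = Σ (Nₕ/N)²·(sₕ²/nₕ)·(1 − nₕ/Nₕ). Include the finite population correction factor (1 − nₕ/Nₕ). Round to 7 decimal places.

0.0061525

N = 62327; Wₕ = Nₕ/N.
shift 1: (25877/62327)²·4.4²/857·(1 − 857/25877) = 0.0037650723
shift 2: (22608/62327)²·1.3²/1559·(1 − 1559/22608) = 0.0001327950
shift 3: (13842/62327)²·4.3²/393·(1 − 393/13842) = 0.0022546584
Sum = 0.0061525257 → 0.0061525.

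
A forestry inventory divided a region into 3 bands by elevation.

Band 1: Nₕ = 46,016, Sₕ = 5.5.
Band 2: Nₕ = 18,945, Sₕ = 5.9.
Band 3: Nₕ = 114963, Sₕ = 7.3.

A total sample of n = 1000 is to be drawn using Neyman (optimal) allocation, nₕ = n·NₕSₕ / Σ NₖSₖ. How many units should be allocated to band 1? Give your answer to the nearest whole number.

Σ NₕSₕ = 46016·5.5 + 18945·5.9 + 114963·7.3 = 1204093.4.
Share for 1: 253088/1204093.4 = 0.21019.
n_1 = 1000 × 0.21019 = 210.190... → 210.

210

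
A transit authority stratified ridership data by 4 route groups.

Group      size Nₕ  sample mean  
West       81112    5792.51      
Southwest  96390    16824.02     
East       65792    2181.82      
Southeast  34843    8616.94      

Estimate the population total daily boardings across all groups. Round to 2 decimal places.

West: 81112·5792.51 = 469842071.12
Southwest: 96390·16824.02 = 1621667287.8
East: 65792·2181.82 = 143546301.44
Southeast: 34843·8616.94 = 300240040.42
τ̂ = Σ Nₕx̄ₕ = 2535295700.78.

2535295700.78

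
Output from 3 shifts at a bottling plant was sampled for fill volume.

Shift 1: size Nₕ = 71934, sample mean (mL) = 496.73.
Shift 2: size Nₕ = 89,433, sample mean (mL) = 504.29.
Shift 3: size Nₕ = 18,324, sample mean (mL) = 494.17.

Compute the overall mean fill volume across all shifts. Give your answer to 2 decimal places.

x̄_st = (Σ Nₕx̄ₕ) / (Σ Nₕ) = (71934·496.73 + 89433·504.29 + 18324·494.17) / 179691
= 89887114.47 / 179691 = 500.2316... → 500.23.

500.23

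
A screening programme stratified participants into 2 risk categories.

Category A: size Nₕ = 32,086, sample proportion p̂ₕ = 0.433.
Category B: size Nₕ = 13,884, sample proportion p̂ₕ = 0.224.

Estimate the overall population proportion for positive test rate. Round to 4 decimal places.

Wₕ = Nₕ/N with N = 45970: 0.6980, 0.3020.
p̂_st = 0.6980·0.433 + 0.3020·0.224 ≈ 0.369877... → 0.3699.

0.3699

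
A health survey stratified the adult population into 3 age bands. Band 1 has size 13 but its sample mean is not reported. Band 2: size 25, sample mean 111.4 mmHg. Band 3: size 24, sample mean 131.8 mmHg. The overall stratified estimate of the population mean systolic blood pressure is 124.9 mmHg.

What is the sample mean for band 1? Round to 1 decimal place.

138.1

N = 13 + 25 + 24 = 62.
Overall total = μ·N = 124.9·62 = 7743.8.
Subtract the known strata: 25·111.4 + 24·131.8 = 5948.2.
Remaining total for band 1: 7743.8 − 5948.2 = 1795.6.
Divide by its size: 1795.6 / 13 = 138.123... → 138.1.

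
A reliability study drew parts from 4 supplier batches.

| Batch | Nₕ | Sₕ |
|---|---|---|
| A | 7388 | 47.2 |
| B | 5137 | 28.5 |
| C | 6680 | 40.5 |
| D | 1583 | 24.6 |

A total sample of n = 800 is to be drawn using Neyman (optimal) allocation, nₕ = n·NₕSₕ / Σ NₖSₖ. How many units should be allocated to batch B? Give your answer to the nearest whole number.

A: NₕSₕ = 7388·47.2 = 348713.6
B: NₕSₕ = 5137·28.5 = 146404.5
C: NₕSₕ = 6680·40.5 = 270540
D: NₕSₕ = 1583·24.6 = 38941.8
Σ NₕSₕ = 804599.9.
n_B = 800·146404.5/804599.9 = 145.568... → 146.

146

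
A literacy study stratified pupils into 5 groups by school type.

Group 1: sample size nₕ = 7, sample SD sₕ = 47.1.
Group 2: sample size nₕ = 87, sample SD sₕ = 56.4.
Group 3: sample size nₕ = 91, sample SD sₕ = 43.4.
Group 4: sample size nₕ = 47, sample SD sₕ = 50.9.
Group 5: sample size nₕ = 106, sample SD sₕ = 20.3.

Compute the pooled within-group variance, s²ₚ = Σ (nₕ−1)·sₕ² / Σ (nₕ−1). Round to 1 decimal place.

1: (7−1)·47.1² = 6·2218.41 = 13310.46
2: (87−1)·56.4² = 86·3180.96 = 273562.56
3: (91−1)·43.4² = 90·1883.56 = 169520.4
4: (47−1)·50.9² = 46·2590.81 = 119177.26
5: (106−1)·20.3² = 105·412.09 = 43269.45
Numerator = 618840.13; denominator = Σ(nₕ−1) = 333.
s²ₚ = 618840.13/333 = 1858.379... → 1858.4.

1858.4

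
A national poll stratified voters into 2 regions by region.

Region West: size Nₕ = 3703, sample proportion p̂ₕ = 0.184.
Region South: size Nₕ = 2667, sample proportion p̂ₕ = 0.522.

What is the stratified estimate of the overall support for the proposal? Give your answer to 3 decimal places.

Wₕ = Nₕ/N with N = 6370: 0.5813, 0.4187.
p̂_st = 0.5813·0.184 + 0.4187·0.522 ≈ 0.32551... → 0.326.

0.326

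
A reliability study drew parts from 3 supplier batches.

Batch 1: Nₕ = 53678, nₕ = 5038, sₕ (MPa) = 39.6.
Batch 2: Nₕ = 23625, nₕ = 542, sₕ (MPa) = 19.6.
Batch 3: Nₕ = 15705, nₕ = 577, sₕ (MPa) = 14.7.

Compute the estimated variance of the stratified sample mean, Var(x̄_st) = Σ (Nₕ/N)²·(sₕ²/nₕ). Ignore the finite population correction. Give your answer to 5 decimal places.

N = 93008; Wₕ = Nₕ/N.
batch 1: (53678/93008)²·39.6²/5038 = 0.10367744
batch 2: (23625/93008)²·19.6²/542 = 0.04573155
batch 3: (15705/93008)²·14.7²/577 = 0.01067810
Sum = 0.16008709 → 0.16009.

0.16009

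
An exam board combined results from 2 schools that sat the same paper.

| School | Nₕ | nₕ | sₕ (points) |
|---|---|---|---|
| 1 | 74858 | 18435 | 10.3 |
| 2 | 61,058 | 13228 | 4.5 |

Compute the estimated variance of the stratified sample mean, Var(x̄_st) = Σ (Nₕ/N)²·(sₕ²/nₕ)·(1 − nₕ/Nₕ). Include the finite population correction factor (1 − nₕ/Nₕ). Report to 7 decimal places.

N = 135916; Wₕ = Nₕ/N.
school 1: (74858/135916)²·10.3²/18435·(1 − 18435/74858) = 0.0013157838
school 2: (61058/135916)²·4.5²/13228·(1 − 13228/61058) = 0.0002420096
Sum = 0.0015577934 → 0.0015578.

0.0015578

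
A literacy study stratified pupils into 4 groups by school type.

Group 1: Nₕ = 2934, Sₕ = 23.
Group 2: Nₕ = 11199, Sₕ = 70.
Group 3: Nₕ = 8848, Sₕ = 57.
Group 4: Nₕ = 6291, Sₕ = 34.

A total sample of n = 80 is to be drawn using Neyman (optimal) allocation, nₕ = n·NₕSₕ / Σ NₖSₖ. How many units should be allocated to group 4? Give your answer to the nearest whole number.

Σ NₕSₕ = 2934·23 + 11199·70 + 8848·57 + 6291·34 = 1569642.
Share for 4: 213894/1569642 = 0.13627.
n_4 = 80 × 0.13627 = 10.902... → 11.

11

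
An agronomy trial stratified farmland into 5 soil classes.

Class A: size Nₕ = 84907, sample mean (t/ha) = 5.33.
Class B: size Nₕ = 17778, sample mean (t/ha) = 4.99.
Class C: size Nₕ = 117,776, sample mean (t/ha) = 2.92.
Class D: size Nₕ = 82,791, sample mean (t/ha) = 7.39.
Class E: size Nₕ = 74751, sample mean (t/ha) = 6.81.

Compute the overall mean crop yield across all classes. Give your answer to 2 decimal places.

5.31

N = 84907 + 17778 + 117776 + 82791 + 74751 = 378003.
Overall mean = Σ (Nₕ/N)·x̄ₕ — weight by population share, not a simple average.
Σ Nₕx̄ₕ = 84907·5.33 + 17778·4.99 + 117776·2.92 + 82791·7.39 + 74751·6.81 = 452554.31 + 88712.22 + 343905.92 + 611825.49 + 509054.31 = 2006052.25.
Divide by N: 2006052.25 / 378003 = 5.3070... → 5.31.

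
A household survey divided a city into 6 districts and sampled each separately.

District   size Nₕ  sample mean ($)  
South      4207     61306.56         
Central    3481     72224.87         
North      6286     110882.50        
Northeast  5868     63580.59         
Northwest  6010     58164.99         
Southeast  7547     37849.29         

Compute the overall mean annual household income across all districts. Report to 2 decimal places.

N = 4207 + 3481 + 6286 + 5868 + 6010 + 7547 = 33399.
The stratified mean weights each stratum mean by its population share Nₕ/N.
Σ Nₕx̄ₕ = 4207·61306.56 + 3481·72224.87 + 6286·110882.50 + 5868·63580.59 + 6010·58164.99 + 7547·37849.29 = 257916697.92 + 251414772.47 + 697007395 + 373090902.12 + 349571589.9 + 285648591.63 = 2214649949.04.
Divide by N: 2214649949.04 / 33399 = 66308.8700... → 66308.87.

66308.87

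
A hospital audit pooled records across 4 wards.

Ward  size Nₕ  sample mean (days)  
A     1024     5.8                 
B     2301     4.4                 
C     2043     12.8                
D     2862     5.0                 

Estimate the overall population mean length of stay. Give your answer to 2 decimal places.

N = 8230; weights Wₕ = Nₕ/N = (0.1244, 0.2796, 0.2482, 0.3478).
x̄_st = Σ Wₕ·x̄ₕ = 0.1244·5.8 + 0.2796·4.4 + 0.2482·12.8 + 0.3478·5.0 ≈ 6.8680...
→ 6.87.

6.87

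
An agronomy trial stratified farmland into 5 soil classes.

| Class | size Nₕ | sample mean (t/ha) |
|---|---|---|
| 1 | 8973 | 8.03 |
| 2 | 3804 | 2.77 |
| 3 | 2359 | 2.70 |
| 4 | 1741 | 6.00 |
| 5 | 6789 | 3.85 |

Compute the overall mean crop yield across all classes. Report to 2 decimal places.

5.30

x̄_st = (Σ Nₕx̄ₕ) / (Σ Nₕ) = (8973·8.03 + 3804·2.77 + 2359·2.70 + 1741·6.00 + 6789·3.85) / 23666
= 125543.22 / 23666 = 5.3048... → 5.30.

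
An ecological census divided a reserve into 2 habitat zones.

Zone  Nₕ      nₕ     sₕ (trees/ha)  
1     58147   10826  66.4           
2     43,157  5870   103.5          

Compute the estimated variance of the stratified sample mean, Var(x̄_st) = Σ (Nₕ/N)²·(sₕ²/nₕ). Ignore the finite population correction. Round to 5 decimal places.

N = 101304; Wₕ = Nₕ/N.
zone 1: (58147/101304)²·66.4²/10826 = 0.13417437
zone 2: (43157/101304)²·103.5²/5870 = 0.33120120
Sum = 0.46537558 → 0.46538.

0.46538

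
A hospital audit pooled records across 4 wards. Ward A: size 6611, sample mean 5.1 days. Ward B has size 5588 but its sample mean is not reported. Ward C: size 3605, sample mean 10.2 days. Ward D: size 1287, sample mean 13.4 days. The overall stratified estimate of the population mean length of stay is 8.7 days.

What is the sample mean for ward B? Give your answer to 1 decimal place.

10.9

Σ Nₕx̄ₕ = N·μ, so 5588·x̄_B = 17091·8.7 − (6611·5.1 + 3605·10.2 + 1287·13.4).
= 148691.7 − 87732.9 = 60958.8.
x̄_B = 60958.8 / 5588 = 10.909... → 10.9.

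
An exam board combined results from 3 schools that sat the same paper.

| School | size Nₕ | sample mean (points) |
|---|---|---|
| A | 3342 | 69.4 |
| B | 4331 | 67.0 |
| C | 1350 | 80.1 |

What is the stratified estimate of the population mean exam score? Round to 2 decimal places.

69.85

N = 9023; weights Wₕ = Nₕ/N = (0.3704, 0.4800, 0.1496).
x̄_st = Σ Wₕ·x̄ₕ = 0.3704·69.4 + 0.4800·67.0 + 0.1496·80.1 ≈ 69.8489...
→ 69.85.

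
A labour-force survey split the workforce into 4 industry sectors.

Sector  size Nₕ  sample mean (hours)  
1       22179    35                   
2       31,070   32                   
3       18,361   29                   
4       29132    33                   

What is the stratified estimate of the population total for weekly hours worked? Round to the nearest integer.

3264330

1: 22179·35 = 776265
2: 31070·32 = 994240
3: 18361·29 = 532469
4: 29132·33 = 961356
τ̂ = Σ Nₕx̄ₕ = 3264330.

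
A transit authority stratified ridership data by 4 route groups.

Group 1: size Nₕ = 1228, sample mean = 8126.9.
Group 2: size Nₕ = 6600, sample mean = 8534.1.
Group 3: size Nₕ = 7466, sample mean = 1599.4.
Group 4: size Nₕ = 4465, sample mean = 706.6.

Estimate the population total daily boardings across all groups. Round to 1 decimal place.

1: 1228·8126.9 = 9979833.2
2: 6600·8534.1 = 56325060
3: 7466·1599.4 = 11941120.4
4: 4465·706.6 = 3154969
τ̂ = Σ Nₕx̄ₕ = 81400982.6.

81400982.6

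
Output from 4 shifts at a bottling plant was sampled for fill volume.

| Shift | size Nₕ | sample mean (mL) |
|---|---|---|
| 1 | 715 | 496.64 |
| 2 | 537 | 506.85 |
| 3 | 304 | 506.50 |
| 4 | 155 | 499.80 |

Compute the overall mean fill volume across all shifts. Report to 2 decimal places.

501.88

N = 1711; weights Wₕ = Nₕ/N = (0.4179, 0.3139, 0.1777, 0.0906).
x̄_st = Σ Wₕ·x̄ₕ = 0.4179·496.64 + 0.3139·506.85 + 0.1777·506.50 + 0.0906·499.80 ≈ 501.8826...
→ 501.88.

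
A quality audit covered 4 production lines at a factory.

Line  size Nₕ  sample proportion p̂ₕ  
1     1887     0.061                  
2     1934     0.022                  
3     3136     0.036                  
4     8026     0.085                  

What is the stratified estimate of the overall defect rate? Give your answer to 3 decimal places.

0.064

Wₕ = Nₕ/N with N = 14983: 0.1259, 0.1291, 0.2093, 0.5357.
p̂_st = 0.1259·0.061 + 0.1291·0.022 + 0.2093·0.036 + 0.5357·0.085 ≈ 0.06359... → 0.064.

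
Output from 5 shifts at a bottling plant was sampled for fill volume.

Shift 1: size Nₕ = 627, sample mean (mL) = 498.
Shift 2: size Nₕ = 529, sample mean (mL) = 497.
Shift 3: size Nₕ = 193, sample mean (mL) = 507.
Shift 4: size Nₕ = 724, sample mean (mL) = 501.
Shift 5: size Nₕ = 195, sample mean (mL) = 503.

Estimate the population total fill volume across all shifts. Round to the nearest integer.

Population total = Σ Nₕ·x̄ₕ (each stratum's size times its mean).
627·498 + 529·497 + 193·507 + 724·501 + 195·503 = 312246 + 262913 + 97851 + 362724 + 98085 = 1133819.

1133819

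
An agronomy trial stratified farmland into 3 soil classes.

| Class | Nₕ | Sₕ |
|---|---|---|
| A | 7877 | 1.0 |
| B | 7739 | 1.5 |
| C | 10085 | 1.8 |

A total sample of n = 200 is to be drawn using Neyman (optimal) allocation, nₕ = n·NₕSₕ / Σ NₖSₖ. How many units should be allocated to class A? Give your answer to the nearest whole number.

A: NₕSₕ = 7877·1.0 = 7877
B: NₕSₕ = 7739·1.5 = 11608.5
C: NₕSₕ = 10085·1.8 = 18153
Σ NₕSₕ = 37638.5.
n_A = 200·7877/37638.5 = 41.856... → 42.

42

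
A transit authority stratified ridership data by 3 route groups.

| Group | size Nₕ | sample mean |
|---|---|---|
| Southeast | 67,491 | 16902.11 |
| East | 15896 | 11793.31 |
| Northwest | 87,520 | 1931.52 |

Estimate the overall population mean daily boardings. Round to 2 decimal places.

x̄_st = (Σ Nₕx̄ₕ) / (Σ Nₕ) = (67491·16902.11 + 15896·11793.31 + 87520·1931.52) / 170907
= 1497253392.17 / 170907 = 8760.6323... → 8760.63.

8760.63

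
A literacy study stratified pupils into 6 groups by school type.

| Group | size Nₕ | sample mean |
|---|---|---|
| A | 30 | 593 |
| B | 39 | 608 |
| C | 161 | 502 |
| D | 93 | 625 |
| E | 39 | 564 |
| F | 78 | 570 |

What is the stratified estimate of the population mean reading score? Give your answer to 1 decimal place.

561.1

N = 30 + 39 + 161 + 93 + 39 + 78 = 440.
Weight each subgroup mean by Nₕ/N and sum.
Σ Nₕx̄ₕ = 30·593 + 39·608 + 161·502 + 93·625 + 39·564 + 78·570 = 17790 + 23712 + 80822 + 58125 + 21996 + 44460 = 246905.
Divide by N: 246905 / 440 = 561.148... → 561.1.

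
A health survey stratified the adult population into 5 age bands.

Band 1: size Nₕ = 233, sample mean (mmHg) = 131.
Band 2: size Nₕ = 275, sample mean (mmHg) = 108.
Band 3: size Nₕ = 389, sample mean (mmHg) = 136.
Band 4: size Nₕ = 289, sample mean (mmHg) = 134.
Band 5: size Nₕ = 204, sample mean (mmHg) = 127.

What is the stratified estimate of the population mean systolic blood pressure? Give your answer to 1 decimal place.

x̄_st = (Σ Nₕx̄ₕ) / (Σ Nₕ) = (233·131 + 275·108 + 389·136 + 289·134 + 204·127) / 1390
= 177761 / 1390 = 127.886... → 127.9.

127.9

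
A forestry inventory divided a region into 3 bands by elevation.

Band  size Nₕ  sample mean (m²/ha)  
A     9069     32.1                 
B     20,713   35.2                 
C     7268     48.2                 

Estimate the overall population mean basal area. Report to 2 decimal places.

36.99

N = 37050; weights Wₕ = Nₕ/N = (0.2448, 0.5591, 0.1962).
x̄_st = Σ Wₕ·x̄ₕ = 0.2448·32.1 + 0.5591·35.2 + 0.1962·48.2 ≈ 36.9914...
→ 36.99.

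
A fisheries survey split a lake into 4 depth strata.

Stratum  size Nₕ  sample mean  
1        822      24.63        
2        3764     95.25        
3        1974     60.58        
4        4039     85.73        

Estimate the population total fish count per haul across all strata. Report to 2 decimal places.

844615.25

Estimate total by summing Nₕ·x̄ₕ over strata.
822·24.63 + 3764·95.25 + 1974·60.58 + 4039·85.73 = 20245.86 + 358521 + 119584.92 + 346263.47 = 844615.25.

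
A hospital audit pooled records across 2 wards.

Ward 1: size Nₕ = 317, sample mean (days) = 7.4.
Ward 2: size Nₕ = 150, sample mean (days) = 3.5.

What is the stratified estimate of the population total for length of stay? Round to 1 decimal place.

Population total = Σ Nₕ·x̄ₕ (each stratum's size times its mean).
317·7.4 + 150·3.5 = 2345.8 + 525 = 2870.8.

2870.8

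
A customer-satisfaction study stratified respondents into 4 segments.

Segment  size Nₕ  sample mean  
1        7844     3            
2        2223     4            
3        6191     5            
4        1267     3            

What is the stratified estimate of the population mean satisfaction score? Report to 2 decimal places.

x̄_st = (Σ Nₕx̄ₕ) / (Σ Nₕ) = (7844·3 + 2223·4 + 6191·5 + 1267·3) / 17525
= 67180 / 17525 = 3.8334... → 3.83.

3.83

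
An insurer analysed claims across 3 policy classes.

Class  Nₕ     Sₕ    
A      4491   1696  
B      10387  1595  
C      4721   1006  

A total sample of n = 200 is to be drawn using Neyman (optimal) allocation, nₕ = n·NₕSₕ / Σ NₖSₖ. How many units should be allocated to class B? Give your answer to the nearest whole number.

A: NₕSₕ = 4491·1696 = 7616736
B: NₕSₕ = 10387·1595 = 16567265
C: NₕSₕ = 4721·1006 = 4749326
Σ NₕSₕ = 28933327.
n_B = 200·16567265/28933327 = 114.520... → 115.

115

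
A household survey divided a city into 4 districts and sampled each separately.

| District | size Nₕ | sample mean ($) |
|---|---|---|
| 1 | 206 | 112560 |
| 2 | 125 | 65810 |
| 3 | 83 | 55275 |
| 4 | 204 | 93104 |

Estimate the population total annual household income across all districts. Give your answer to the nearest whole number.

Population total = Σ Nₕ·x̄ₕ (each stratum's size times its mean).
206·112560 + 125·65810 + 83·55275 + 204·93104 = 23187360 + 8226250 + 4587825 + 18993216 = 54994651.

54994651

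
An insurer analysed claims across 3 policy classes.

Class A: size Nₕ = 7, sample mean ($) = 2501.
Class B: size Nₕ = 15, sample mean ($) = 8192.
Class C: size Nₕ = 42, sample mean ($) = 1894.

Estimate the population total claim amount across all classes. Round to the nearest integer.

Population total = Σ Nₕ·x̄ₕ (each stratum's size times its mean).
7·2501 + 15·8192 + 42·1894 = 17507 + 122880 + 79548 = 219935.

219935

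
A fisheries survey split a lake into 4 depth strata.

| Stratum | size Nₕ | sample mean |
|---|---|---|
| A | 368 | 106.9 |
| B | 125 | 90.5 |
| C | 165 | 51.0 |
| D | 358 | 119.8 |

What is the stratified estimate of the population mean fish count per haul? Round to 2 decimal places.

N = 368 + 125 + 165 + 358 = 1016.
Weight each subgroup mean by Nₕ/N and sum.
Σ Nₕx̄ₕ = 368·106.9 + 125·90.5 + 165·51.0 + 358·119.8 = 39339.2 + 11312.5 + 8415 + 42888.4 = 101955.1.
Divide by N: 101955.1 / 1016 = 100.3495... → 100.35.

100.35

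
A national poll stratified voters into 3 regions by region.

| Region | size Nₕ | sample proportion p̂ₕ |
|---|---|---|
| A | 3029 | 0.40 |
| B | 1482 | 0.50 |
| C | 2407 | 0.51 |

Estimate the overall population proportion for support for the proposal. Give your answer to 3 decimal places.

0.460

Wₕ = Nₕ/N with N = 6918: 0.4378, 0.2142, 0.3479.
p̂_st = 0.4378·0.40 + 0.2142·0.50 + 0.3479·0.51 ≈ 0.45969... → 0.460.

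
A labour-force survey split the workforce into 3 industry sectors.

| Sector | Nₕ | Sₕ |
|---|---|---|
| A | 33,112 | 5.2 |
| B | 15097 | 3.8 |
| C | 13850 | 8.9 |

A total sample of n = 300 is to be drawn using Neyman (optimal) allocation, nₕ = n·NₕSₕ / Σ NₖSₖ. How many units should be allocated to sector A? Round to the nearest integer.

146

A: NₕSₕ = 33112·5.2 = 172182.4
B: NₕSₕ = 15097·3.8 = 57368.6
C: NₕSₕ = 13850·8.9 = 123265
Σ NₕSₕ = 352816.
n_A = 300·172182.4/352816 = 146.407... → 146.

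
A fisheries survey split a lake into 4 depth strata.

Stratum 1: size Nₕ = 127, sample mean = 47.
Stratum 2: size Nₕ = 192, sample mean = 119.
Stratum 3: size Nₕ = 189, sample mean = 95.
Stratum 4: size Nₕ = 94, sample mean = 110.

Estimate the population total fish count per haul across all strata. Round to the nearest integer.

Population total = Σ Nₕ·x̄ₕ (each stratum's size times its mean).
127·47 + 192·119 + 189·95 + 94·110 = 5969 + 22848 + 17955 + 10340 = 57112.

57112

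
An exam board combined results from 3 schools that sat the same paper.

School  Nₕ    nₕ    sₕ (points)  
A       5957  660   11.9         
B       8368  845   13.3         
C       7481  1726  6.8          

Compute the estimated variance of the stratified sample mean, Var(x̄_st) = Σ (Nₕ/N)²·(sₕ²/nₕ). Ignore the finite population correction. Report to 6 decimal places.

0.049993

N = 21806; Wₕ = Nₕ/N.
school A: (5957/21806)²·11.9²/660 = 0.016012280
school B: (8368/21806)²·13.3²/845 = 0.030827471
school C: (7481/21806)²·6.8²/1726 = 0.003153148
Sum = 0.049992899 → 0.049993.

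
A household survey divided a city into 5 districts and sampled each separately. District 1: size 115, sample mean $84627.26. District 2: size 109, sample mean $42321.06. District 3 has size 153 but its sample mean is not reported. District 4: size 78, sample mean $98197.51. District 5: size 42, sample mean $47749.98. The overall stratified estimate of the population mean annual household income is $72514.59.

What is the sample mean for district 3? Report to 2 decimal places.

Σ Nₕx̄ₕ = N·μ, so 153·x̄_3 = 497·72514.59 − (115·84627.26 + 109·42321.06 + 78·98197.51 + 42·47749.98).
= 36039751.23 − 24010035.38 = 12029715.85.
x̄_3 = 12029715.85 / 153 = 78625.5938... → 78625.59.

78625.59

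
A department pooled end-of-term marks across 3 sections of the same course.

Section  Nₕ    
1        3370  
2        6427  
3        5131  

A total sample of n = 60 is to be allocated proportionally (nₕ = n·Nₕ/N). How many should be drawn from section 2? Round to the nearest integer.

Share of section 2 = 6427/14928 = 0.43053.
Allocate 60 × 0.43053 = 25.832... → 26.

26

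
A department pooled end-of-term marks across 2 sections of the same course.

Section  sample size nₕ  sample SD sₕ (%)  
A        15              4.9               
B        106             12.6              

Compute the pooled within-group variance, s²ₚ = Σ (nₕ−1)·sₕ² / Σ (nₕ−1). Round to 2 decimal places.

142.91

Degrees of freedom: 14 + 105 = 119.
Σ(nₕ−1)sₕ² = 14·24.01 + 105·158.76 = 17005.94.
s²ₚ = 17005.94 / 119 = 142.9071... → 142.91.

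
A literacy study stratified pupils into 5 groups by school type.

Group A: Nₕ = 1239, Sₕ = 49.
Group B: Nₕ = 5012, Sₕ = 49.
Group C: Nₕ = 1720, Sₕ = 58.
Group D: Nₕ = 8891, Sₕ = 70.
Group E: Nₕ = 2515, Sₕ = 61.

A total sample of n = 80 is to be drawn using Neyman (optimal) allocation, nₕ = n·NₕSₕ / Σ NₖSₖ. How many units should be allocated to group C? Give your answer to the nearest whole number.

7

Σ NₕSₕ = 1239·49 + 5012·49 + 1720·58 + 8891·70 + 2515·61 = 1181844.
Share for C: 99760/1181844 = 0.08441.
n_C = 80 × 0.08441 = 6.753... → 7.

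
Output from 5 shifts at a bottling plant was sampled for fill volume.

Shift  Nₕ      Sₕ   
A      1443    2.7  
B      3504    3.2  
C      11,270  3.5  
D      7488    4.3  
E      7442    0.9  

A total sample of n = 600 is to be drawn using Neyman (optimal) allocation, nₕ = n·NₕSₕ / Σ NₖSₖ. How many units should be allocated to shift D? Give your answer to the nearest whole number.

207

Σ NₕSₕ = 1443·2.7 + 3504·3.2 + 11270·3.5 + 7488·4.3 + 7442·0.9 = 93450.1.
Share for D: 32198.4/93450.1 = 0.34455.
n_D = 600 × 0.34455 = 206.731... → 207.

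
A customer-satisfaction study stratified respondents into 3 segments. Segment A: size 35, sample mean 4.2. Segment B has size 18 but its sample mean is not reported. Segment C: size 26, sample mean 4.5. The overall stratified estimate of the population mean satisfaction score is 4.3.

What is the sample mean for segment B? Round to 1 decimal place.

4.2

N = 35 + 18 + 26 = 79.
Overall total = μ·N = 4.3·79 = 339.7.
Subtract the known strata: 35·4.2 + 26·4.5 = 264.
Remaining total for segment B: 339.7 − 264 = 75.7.
Divide by its size: 75.7 / 18 = 4.206... → 4.2.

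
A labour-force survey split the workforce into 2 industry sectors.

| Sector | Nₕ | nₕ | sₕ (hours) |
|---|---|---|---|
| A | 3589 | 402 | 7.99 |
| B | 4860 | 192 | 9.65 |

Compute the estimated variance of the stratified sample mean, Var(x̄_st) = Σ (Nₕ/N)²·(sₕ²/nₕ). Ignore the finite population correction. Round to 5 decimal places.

N = 8449. Term for each stratum: Wₕ²sₕ²/nₕ.
Var(x̄_st) = 0.02865522 + 0.16047793 = 0.18913315 → 0.18913.

0.18913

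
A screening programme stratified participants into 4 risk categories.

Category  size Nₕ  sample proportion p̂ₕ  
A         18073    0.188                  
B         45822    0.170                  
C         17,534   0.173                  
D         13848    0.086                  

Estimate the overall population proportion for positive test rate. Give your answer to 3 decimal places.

0.162

N = 18073 + 45822 + 17534 + 13848 = 95277.
Overall proportion = Σ (Nₕ/N)·p̂ₕ.
Σ Nₕp̂ₕ = 3397.724 + 7789.74 + 3033.382 + 1190.928 = 15411.774.
15411.774 / 95277 = 0.16176... → 0.162.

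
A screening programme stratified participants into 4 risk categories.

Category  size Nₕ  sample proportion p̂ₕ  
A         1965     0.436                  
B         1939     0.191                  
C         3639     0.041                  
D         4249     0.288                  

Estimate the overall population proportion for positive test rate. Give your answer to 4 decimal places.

0.2205

Wₕ = Nₕ/N with N = 11792: 0.1666, 0.1644, 0.3086, 0.3603.
p̂_st = 0.1666·0.436 + 0.1644·0.191 + 0.3086·0.041 + 0.3603·0.288 ≈ 0.220488... → 0.2205.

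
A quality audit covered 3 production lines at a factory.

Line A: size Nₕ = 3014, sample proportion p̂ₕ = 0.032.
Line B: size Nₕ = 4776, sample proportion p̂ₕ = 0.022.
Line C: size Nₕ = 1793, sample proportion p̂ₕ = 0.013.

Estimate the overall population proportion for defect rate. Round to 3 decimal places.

Wₕ = Nₕ/N with N = 9583: 0.3145, 0.4984, 0.1871.
p̂_st = 0.3145·0.032 + 0.4984·0.022 + 0.1871·0.013 ≈ 0.02346... → 0.023.

0.023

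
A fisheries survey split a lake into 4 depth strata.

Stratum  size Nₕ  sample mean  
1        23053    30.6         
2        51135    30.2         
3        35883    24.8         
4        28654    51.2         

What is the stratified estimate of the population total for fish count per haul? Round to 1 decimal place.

Estimate total by summing Nₕ·x̄ₕ over strata.
23053·30.6 + 51135·30.2 + 35883·24.8 + 28654·51.2 = 705421.8 + 1544277 + 889898.4 + 1467084.8 = 4606682.0.

4606682.0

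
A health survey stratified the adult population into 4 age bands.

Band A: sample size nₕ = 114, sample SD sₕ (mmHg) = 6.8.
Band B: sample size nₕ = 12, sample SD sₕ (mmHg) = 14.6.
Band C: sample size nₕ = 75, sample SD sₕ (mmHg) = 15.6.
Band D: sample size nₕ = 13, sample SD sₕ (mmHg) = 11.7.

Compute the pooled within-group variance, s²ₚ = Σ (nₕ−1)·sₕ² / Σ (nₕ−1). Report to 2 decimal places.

129.62

A: (114−1)·6.8² = 113·46.24 = 5225.12
B: (12−1)·14.6² = 11·213.16 = 2344.76
C: (75−1)·15.6² = 74·243.36 = 18008.64
D: (13−1)·11.7² = 12·136.89 = 1642.68
Numerator = 27221.2; denominator = Σ(nₕ−1) = 210.
s²ₚ = 27221.2/210 = 129.6248... → 129.62.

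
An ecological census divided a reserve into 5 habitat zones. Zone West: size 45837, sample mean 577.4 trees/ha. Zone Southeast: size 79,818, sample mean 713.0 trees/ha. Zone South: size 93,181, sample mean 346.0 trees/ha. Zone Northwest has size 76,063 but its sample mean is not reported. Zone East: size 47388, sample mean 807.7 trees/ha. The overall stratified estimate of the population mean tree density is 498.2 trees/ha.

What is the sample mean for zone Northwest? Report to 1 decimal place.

218.7

N = 45837 + 79818 + 93181 + 76063 + 47388 = 342287.
Overall total = μ·N = 498.2·342287 = 170527383.4.
Subtract the known strata: 45837·577.4 + 79818·713.0 + 93181·346.0 + 47388·807.7 = 153892431.4.
Remaining total for zone Northwest: 170527383.4 − 153892431.4 = 16634952.
Divide by its size: 16634952 / 76063 = 218.700... → 218.7.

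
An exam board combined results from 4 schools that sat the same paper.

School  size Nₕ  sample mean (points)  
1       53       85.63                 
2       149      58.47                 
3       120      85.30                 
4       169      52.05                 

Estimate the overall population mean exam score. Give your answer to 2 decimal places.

N = 491; weights Wₕ = Nₕ/N = (0.1079, 0.3035, 0.2444, 0.3442).
x̄_st = Σ Wₕ·x̄ₕ = 0.1079·85.63 + 0.3035·58.47 + 0.2444·85.30 + 0.3442·52.05 ≈ 65.7492...
→ 65.75.

65.75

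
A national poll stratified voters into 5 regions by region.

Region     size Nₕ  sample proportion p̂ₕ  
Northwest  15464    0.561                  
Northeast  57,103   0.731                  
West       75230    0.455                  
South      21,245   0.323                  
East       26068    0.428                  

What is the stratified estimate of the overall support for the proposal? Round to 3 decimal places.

N = 15464 + 57103 + 75230 + 21245 + 26068 = 195110.
Overall proportion = Σ (Nₕ/N)·p̂ₕ.
Σ Nₕp̂ₕ = 8675.304 + 41742.293 + 34229.65 + 6862.135 + 11157.104 = 102666.486.
102666.486 / 195110 = 0.52620... → 0.526.

0.526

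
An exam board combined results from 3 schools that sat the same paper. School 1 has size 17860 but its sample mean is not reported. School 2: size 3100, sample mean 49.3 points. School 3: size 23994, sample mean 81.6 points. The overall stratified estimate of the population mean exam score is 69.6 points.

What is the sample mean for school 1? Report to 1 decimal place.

57.0

Σ Nₕx̄ₕ = N·μ, so 17860·x̄_1 = 44954·69.6 − (3100·49.3 + 23994·81.6).
= 3128798.4 − 2110740.4 = 1018058.
x̄_1 = 1018058 / 17860 = 57.002... → 57.0.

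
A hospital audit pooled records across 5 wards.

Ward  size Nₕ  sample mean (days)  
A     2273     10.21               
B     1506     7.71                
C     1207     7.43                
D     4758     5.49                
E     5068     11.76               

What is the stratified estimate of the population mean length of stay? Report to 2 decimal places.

8.74

N = 2273 + 1506 + 1207 + 4758 + 5068 = 14812.
Weight each subgroup mean by Nₕ/N and sum.
Σ Nₕx̄ₕ = 2273·10.21 + 1506·7.71 + 1207·7.43 + 4758·5.49 + 5068·11.76 = 23207.33 + 11611.26 + 8968.01 + 26121.42 + 59599.68 = 129507.7.
Divide by N: 129507.7 / 14812 = 8.7434... → 8.74.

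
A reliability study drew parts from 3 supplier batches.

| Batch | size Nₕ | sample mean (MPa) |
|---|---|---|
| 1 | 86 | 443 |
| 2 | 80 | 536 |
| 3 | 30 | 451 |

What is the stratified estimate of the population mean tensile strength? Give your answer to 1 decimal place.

482.2

N = 196; weights Wₕ = Nₕ/N = (0.4388, 0.4082, 0.1531).
x̄_st = Σ Wₕ·x̄ₕ = 0.4388·443 + 0.4082·536 + 0.1531·451 ≈ 482.184...
→ 482.2.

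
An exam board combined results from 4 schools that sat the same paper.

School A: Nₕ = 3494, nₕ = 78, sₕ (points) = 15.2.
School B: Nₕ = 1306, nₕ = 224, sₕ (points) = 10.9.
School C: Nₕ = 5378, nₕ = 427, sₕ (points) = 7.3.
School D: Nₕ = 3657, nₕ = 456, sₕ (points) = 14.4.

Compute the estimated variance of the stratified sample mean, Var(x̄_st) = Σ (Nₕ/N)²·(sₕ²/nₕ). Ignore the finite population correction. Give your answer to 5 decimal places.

0.24428

N = 13835; Wₕ = Nₕ/N.
school A: (3494/13835)²·15.2²/78 = 0.18892092
school B: (1306/13835)²·10.9²/224 = 0.00472643
school C: (5378/13835)²·7.3²/427 = 0.01885824
school D: (3657/13835)²·14.4²/456 = 0.03177253
Sum = 0.24427811 → 0.24428.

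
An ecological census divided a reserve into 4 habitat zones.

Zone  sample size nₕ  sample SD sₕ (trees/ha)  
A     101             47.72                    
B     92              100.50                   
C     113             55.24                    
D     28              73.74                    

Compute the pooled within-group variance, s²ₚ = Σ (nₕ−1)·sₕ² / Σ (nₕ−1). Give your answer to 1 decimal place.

A: (101−1)·47.72² = 100·2277.1984 = 227719.84
B: (92−1)·100.50² = 91·10100.25 = 919122.75
C: (113−1)·55.24² = 112·3051.4576 = 341763.2512
D: (28−1)·73.74² = 27·5437.5876 = 146814.8652
Numerator = 1635420.7064; denominator = Σ(nₕ−1) = 330.
s²ₚ = 1635420.7064/330 = 4955.820... → 4955.8.

4955.8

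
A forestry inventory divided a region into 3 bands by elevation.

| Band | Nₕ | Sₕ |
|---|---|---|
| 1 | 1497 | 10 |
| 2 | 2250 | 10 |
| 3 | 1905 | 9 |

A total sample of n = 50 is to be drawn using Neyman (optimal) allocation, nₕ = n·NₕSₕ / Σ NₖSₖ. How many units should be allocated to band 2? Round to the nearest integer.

21

1: NₕSₕ = 1497·10 = 14970
2: NₕSₕ = 2250·10 = 22500
3: NₕSₕ = 1905·9 = 17145
Σ NₕSₕ = 54615.
n_2 = 50·22500/54615 = 20.599... → 21.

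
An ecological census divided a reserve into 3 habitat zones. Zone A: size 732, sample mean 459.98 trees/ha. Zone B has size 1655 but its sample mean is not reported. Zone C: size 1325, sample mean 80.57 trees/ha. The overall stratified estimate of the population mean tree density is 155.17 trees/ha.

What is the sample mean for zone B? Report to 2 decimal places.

80.08

N = 732 + 1655 + 1325 = 3712.
Overall total = μ·N = 155.17·3712 = 575991.04.
Subtract the known strata: 732·459.98 + 1325·80.57 = 443460.61.
Remaining total for zone B: 575991.04 − 443460.61 = 132530.43.
Divide by its size: 132530.43 / 1655 = 80.0788... → 80.08.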